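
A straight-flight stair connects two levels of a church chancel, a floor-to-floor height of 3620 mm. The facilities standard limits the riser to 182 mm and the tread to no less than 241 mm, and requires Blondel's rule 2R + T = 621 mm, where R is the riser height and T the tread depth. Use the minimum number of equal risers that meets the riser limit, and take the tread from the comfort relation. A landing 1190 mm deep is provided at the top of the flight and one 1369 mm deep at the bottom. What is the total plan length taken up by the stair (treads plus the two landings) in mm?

7480 mm

3620 / 182 = 19.890 → round up to 20 risers.
R = 3620 ÷ 20 = 181 mm.
From 2R + T = 621: T = 621 − 362 = 259 mm.
20 risers give 19 treads; going = 19 × 259 = 4921 mm.
Enclosure = 4921 + 1190 + 1369 = 7480 mm.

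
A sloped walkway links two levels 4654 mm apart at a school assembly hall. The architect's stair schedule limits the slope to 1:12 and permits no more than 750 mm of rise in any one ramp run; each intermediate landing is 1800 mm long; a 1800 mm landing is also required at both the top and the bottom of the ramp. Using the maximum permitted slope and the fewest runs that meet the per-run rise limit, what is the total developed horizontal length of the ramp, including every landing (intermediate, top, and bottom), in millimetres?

70248 mm

⌈4654/750⌉ = 7 ramp runs. That means 6 intermediate landings.
Horizontal run for 4654 mm of rise at 1:12 is 4654 × 12 = 55848 mm.
6 intermediate landings contribute 6 × 1800 = 10800 mm.
Top and bottom landings: 2 × 1800 = 3600 mm.
Total = 55848 + 10800 + 3600 = 70248 mm.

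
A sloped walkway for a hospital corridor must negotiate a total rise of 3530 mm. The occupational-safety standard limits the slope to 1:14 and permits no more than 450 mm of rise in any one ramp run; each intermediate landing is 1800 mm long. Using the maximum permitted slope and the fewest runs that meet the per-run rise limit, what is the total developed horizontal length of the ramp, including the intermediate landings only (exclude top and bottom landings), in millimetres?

62020 mm

3530 / 450 = 7.84, so 8 ramp runs are needed. That means 7 intermediate landings.
Ramp run (horizontal) at 1:14: 3530 × 14 = 49420 mm.
Intermediate landings: 7 × 1800 = 12600 mm.
Total developed length = 49420 + 12600 = 62020 mm.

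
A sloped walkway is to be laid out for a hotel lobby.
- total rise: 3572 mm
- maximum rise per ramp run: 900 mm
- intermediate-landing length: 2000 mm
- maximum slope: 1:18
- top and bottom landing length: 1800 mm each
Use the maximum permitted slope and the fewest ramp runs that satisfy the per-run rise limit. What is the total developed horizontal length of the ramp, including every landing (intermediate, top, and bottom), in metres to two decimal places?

3572 / 900 = 3.97, so 4 ramp runs are needed. That means 3 intermediate landings.
Ramp run (horizontal) at 1:18: 3572 × 18 = 64296 mm.
Intermediate landings: 3 × 2000 = 6000 mm.
Top and bottom landings: 2 × 1800 = 3600 mm.
Total = 64296 + 6000 + 3600 = 73896 mm.
= 73.90 m.

73.90 m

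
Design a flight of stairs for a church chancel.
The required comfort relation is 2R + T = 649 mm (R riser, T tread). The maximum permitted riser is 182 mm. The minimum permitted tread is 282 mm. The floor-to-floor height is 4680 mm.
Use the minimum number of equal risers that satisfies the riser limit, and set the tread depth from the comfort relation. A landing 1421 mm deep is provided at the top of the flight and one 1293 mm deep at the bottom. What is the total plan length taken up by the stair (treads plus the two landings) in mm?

⌈4680/182⌉ = 26 risers.
R = 4680 ÷ 26 = 180 mm.
Tread T = 649 − 2 × 180 = 289 mm (≥ 282 mm).
26 risers give 25 treads; going = 25 × 289 = 7225 mm.
Add landings: 7225 + 1421 + 1293 = 9939 mm.

9939 mm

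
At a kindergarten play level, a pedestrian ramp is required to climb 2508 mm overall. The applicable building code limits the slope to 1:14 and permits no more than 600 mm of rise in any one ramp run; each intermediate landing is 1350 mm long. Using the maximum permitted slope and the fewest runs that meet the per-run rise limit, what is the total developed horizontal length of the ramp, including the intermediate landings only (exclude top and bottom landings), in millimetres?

2508 / 600 = 4.180 → round up to 5 ramp runs. That means 4 intermediate landings.
Ramp run (horizontal) at 1:14: 2508 × 14 = 35112 mm.
Intermediate landings: 4 × 1350 = 5400 mm.
Developed length = 35112 + 5400 = 40512 mm.

40512 mm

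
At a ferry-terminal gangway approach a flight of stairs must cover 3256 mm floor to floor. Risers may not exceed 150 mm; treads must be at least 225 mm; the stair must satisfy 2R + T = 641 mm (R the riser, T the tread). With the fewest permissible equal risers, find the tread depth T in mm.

345 mm

⌈3256/150⌉ = 22 risers.
R = 3256 ÷ 22 = 148 mm.
From 2R + T = 641: T = 641 − 296 = 345 mm.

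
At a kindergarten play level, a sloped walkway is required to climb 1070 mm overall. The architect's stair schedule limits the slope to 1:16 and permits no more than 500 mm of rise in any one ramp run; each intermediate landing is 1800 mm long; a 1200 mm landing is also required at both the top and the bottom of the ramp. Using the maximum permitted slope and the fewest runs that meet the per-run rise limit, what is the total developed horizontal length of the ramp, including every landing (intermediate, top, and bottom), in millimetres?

23120 mm

1070 / 500 = 2.14, so 3 ramp runs are needed. That means 2 intermediate landings.
Ramp run (horizontal) at 1:16: 1070 × 16 = 17120 mm.
Intermediate landings: 2 × 1800 = 3600 mm.
Top and bottom landings: 2 × 1200 = 2400 mm.
Total = 17120 + 3600 + 2400 = 23120 mm.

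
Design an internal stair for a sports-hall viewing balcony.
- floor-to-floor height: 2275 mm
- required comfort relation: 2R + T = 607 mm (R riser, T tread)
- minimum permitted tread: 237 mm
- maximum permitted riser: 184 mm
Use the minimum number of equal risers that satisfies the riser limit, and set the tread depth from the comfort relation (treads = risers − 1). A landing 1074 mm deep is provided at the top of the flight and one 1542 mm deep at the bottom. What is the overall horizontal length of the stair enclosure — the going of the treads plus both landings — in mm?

5700 mm

At most 184 each: 2275/184 = 12.36, giving 13 risers.
R = 2275 ÷ 13 = 175 mm.
T = 607 − 2·175 = 257 mm, which satisfies the 237 mm minimum.
Going = (13 − 1) × 257 = 3084 mm.
Add landings: 3084 + 1074 + 1542 = 5700 mm.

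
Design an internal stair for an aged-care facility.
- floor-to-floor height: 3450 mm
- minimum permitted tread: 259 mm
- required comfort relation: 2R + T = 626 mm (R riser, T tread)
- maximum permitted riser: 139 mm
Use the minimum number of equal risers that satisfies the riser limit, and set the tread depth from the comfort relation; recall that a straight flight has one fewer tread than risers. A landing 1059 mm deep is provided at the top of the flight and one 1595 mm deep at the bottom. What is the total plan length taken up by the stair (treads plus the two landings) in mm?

3450 / 139 = 24.820 → round up to 25 risers.
Each riser is 3450/25 = 138 mm (≤ 139 mm).
From 2R + T = 626: T = 626 − 276 = 350 mm.
Treads = 25 − 1 = 24; going = 24 × 350 = 8400 mm.
Add landings: 8400 + 1059 + 1595 = 11054 mm.

11054 mm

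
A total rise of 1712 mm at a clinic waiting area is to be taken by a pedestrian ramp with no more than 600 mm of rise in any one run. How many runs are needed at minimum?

1712 / 600 = 2.85, so 3 ramp runs are needed.

3 runs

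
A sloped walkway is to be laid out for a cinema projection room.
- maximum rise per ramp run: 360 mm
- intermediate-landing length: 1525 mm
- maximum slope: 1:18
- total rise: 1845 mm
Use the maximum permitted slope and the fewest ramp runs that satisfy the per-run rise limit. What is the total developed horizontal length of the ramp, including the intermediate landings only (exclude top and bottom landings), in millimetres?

At most 360 each: 1845/360 = 5.12, giving 6 ramp runs. That means 5 intermediate landings.
Ramp run (horizontal) at 1:18: 1845 × 18 = 33210 mm.
Intermediate landings: 5 × 1525 = 7625 mm.
Developed length = 33210 + 7625 = 40835 mm.

40835 mm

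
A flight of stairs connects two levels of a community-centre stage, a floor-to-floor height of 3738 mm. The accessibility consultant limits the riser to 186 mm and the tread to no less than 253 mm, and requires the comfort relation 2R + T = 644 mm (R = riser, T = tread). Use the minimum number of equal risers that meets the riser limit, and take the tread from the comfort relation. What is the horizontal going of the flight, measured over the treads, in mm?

5760 mm

3738 / 186 = 20.097 → round up to 21 risers.
R = 3738 ÷ 21 = 178 mm.
From 2R + T = 644: T = 644 − 356 = 288 mm.
Treads = 21 − 1 = 20; going = 20 × 288 = 5760 mm.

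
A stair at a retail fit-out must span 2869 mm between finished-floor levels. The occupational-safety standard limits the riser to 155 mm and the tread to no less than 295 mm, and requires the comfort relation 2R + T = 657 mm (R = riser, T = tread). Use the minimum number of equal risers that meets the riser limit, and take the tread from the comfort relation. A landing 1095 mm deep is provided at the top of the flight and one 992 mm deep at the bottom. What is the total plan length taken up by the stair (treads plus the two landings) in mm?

8477 mm

⌈2869/155⌉ = 19 risers.
Riser R = 2869 / 19 = 151 mm, within the 155 mm limit.
T = 657 − 2·151 = 355 mm, which satisfies the 295 mm minimum.
Treads = 19 − 1 = 18; going = 18 × 355 = 6390 mm.
Add landings: 6390 + 1095 + 992 = 8477 mm.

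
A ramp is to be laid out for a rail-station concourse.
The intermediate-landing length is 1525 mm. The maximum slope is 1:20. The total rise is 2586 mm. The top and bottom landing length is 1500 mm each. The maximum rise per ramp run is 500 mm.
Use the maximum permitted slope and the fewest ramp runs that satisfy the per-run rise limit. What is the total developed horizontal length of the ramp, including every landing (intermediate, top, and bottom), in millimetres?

62345 mm

2586 / 500 = 5.172 → round up to 6 ramp runs. That means 5 intermediate landings.
Ramp run (horizontal) at 1:20: 2586 × 20 = 51720 mm.
Intermediate landings: 5 × 1525 = 7625 mm.
Top and bottom landings: 2 × 1500 = 3000 mm.
Total = 51720 + 7625 + 3000 = 62345 mm.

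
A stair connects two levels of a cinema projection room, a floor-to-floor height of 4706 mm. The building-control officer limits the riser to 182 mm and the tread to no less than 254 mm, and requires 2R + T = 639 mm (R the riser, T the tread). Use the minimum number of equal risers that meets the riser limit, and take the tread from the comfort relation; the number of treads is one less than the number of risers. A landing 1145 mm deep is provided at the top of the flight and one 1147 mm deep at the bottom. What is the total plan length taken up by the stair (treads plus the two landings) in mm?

9217 mm

4706 / 182 = 25.86, so 26 risers are needed.
Each riser is 4706/26 = 181 mm (≤ 182 mm).
T = 639 − 2·181 = 277 mm, which satisfies the 254 mm minimum.
Treads = 26 − 1 = 25; going = 25 × 277 = 6925 mm.
Add landings: 6925 + 1145 + 1147 = 9217 mm.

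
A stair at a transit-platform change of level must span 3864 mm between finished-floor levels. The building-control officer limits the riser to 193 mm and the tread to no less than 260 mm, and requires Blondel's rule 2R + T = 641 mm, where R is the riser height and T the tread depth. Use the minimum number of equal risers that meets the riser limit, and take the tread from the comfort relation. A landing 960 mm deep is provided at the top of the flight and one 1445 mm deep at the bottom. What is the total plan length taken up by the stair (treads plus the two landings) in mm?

3864 / 193 = 20.02, so 21 risers are needed.
Each riser is 3864/21 = 184 mm (≤ 193 mm).
From 2R + T = 641: T = 641 − 368 = 273 mm.
21 risers give 20 treads; going = 20 × 273 = 5460 mm.
Add landings: 5460 + 960 + 1445 = 7865 mm.

7865 mm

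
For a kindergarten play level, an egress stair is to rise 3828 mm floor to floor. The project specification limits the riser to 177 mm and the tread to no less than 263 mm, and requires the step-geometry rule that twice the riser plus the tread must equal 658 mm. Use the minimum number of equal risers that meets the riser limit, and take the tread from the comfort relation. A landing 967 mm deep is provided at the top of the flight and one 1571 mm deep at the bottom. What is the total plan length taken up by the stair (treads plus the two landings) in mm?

9048 mm

3828 / 177 = 21.63, so 22 risers are needed.
Each riser is 3828/22 = 174 mm (≤ 177 mm).
T = 658 − 2·174 = 310 mm, which satisfies the 263 mm minimum.
22 risers give 21 treads; going = 21 × 310 = 6510 mm.
Add landings: 6510 + 967 + 1571 = 9048 mm.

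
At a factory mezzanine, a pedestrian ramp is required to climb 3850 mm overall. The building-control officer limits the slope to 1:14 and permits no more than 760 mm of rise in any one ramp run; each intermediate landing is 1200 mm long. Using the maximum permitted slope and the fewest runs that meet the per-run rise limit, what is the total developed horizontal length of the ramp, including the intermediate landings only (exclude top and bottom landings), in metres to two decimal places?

59.90 m

At most 760 each: 3850/760 = 5.07, giving 6 ramp runs. That means 5 intermediate landings.
Horizontal run for 3850 mm of rise at 1:14 is 3850 × 14 = 53900 mm.
5 intermediate landings contribute 5 × 1200 = 6000 mm.
Developed length = 53900 + 6000 = 59900 mm.
= 59.90 m.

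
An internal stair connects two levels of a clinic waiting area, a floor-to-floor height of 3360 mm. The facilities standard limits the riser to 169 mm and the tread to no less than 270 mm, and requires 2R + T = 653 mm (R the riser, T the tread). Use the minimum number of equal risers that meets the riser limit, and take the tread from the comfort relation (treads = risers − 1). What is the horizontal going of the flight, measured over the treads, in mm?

3360 / 169 = 19.882 → round up to 20 risers.
Riser R = 3360 / 20 = 168 mm, within the 169 mm limit.
Tread T = 653 − 2 × 168 = 317 mm (≥ 270 mm).
20 risers give 19 treads; going = 19 × 317 = 6023 mm.

6023 mm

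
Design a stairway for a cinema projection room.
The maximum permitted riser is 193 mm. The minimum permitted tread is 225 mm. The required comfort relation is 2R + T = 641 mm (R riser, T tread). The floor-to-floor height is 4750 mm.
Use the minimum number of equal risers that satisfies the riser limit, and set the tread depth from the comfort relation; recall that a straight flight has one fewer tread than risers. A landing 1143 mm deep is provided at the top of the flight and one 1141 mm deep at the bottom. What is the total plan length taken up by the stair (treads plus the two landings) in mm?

At most 193 each: 4750/193 = 24.61, giving 25 risers.
R = 4750 ÷ 25 = 190 mm.
T = 641 − 2·190 = 261 mm, which satisfies the 225 mm minimum.
Going = (25 − 1) × 261 = 6264 mm.
Add landings: 6264 + 1143 + 1141 = 8548 mm.

8548 mm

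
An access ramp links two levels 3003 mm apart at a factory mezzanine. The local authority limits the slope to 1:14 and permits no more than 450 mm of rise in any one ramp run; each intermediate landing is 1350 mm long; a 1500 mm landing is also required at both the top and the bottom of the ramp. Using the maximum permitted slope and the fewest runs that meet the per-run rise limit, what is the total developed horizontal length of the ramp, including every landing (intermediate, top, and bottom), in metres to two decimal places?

53.14 m

3003 / 450 = 6.67, so 7 ramp runs are needed. That means 6 intermediate landings.
Horizontal run for 3003 mm of rise at 1:14 is 3003 × 14 = 42042 mm.
6 intermediate landings contribute 6 × 1350 = 8100 mm.
Top and bottom landings: 2 × 1500 = 3000 mm.
Total = 42042 + 8100 + 3000 = 53142 mm.
= 53.14 m.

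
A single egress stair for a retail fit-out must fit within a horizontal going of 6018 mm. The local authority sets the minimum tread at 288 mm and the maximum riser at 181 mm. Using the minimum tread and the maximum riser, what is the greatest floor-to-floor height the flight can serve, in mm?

6018 / 288 = 20.90, so 20 treads fit.
Risers = treads + 1 = 21.
Maximum height = 21 × 181 = 3801 mm.

3801 mm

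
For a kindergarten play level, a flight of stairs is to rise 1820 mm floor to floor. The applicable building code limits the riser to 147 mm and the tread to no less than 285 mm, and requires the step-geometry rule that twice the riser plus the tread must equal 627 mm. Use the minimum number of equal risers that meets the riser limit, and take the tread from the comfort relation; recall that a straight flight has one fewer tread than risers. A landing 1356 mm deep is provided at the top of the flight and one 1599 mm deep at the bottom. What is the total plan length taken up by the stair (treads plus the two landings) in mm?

7119 mm

⌈1820/147⌉ = 13 risers.
Each riser is 1820/13 = 140 mm (≤ 147 mm).
From 2R + T = 627: T = 627 − 280 = 347 mm.
Treads = 13 − 1 = 12; going = 12 × 347 = 4164 mm.
Add landings: 4164 + 1356 + 1599 = 7119 mm.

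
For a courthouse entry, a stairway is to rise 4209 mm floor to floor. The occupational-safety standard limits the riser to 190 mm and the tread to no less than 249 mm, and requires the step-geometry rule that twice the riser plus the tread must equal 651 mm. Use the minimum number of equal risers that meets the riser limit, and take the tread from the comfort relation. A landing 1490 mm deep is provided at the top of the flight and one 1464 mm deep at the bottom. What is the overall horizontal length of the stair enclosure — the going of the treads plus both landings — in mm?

9224 mm

At most 190 each: 4209/190 = 22.15, giving 23 risers.
Each riser is 4209/23 = 183 mm (≤ 190 mm).
From 2R + T = 651: T = 651 − 366 = 285 mm.
Going = (23 − 1) × 285 = 6270 mm.
Add landings: 6270 + 1490 + 1464 = 9224 mm.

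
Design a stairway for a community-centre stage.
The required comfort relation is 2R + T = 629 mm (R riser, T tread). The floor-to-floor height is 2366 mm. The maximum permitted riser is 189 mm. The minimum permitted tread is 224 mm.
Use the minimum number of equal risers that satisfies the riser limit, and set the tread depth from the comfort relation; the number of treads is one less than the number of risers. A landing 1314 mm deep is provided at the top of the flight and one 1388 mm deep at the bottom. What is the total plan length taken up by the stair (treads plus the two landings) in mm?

5882 mm

At most 189 each: 2366/189 = 12.52, giving 13 risers.
Riser R = 2366 / 13 = 182 mm, within the 189 mm limit.
Tread T = 629 − 2 × 182 = 265 mm (≥ 224 mm).
Treads = 13 − 1 = 12; going = 12 × 265 = 3180 mm.
Enclosure = 3180 + 1314 + 1388 = 5882 mm.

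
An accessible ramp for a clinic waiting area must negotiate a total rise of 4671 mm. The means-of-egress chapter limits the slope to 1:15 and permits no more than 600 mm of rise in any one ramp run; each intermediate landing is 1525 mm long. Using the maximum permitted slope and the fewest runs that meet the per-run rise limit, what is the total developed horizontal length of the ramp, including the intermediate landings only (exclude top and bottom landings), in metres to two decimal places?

At most 600 each: 4671/600 = 7.79, giving 8 ramp runs. That means 7 intermediate landings.
Ramp run (horizontal) at 1:15: 4671 × 15 = 70065 mm.
7 intermediate landings contribute 7 × 1525 = 10675 mm.
Developed length = 70065 + 10675 = 80740 mm.
= 80.74 m.

80.74 m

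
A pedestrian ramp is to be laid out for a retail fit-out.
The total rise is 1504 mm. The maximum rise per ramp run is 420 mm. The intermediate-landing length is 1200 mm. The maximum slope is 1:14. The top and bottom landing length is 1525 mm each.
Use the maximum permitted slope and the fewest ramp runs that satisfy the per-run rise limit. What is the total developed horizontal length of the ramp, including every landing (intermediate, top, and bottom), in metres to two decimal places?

⌈1504/420⌉ = 4 ramp runs. That means 3 intermediate landings.
Horizontal run for 1504 mm of rise at 1:14 is 1504 × 14 = 21056 mm.
3 intermediate landings contribute 3 × 1200 = 3600 mm.
Top and bottom landings: 2 × 1525 = 3050 mm.
Total = 21056 + 3600 + 3050 = 27706 mm.
= 27.71 m.

27.71 m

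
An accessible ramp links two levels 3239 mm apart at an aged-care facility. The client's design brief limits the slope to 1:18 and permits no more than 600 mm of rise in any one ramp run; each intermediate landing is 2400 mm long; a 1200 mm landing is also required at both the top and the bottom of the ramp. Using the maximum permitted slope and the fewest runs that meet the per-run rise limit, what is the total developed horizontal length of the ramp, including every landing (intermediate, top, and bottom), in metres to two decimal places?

3239 / 600 = 5.398 → round up to 6 ramp runs. That means 5 intermediate landings.
Horizontal run for 3239 mm of rise at 1:18 is 3239 × 18 = 58302 mm.
Intermediate landings: 5 × 2400 = 12000 mm.
Top and bottom landings: 2 × 1200 = 2400 mm.
Total = 58302 + 12000 + 2400 = 72702 mm.
= 72.70 m.

72.70 m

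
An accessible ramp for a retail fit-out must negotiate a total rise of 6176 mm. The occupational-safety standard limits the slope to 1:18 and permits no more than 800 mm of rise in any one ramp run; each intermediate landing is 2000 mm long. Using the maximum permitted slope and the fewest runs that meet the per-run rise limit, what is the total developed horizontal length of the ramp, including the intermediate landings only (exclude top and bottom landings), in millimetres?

⌈6176/800⌉ = 8 ramp runs. That means 7 intermediate landings.
Ramp run (horizontal) at 1:18: 6176 × 18 = 111168 mm.
Intermediate landings: 7 × 2000 = 14000 mm.
Developed length = 111168 + 14000 = 125168 mm.

125168 mm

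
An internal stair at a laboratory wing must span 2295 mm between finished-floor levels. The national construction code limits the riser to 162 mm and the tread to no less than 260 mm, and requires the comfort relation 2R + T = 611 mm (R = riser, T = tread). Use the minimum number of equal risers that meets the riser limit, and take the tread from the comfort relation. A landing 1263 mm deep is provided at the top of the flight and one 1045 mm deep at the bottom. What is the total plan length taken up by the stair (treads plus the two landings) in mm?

6578 mm

2295 / 162 = 14.17, so 15 risers are needed.
Riser R = 2295 / 15 = 153 mm, within the 162 mm limit.
From 2R + T = 611: T = 611 − 306 = 305 mm.
15 risers give 14 treads; going = 14 × 305 = 4270 mm.
Add landings: 4270 + 1263 + 1045 = 6578 mm.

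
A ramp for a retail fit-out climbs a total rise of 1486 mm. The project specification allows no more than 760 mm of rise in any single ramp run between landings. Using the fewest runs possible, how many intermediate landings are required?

⌈1486/760⌉ = 2 ramp runs.
2 runs are separated by 1 intermediate landings.

1 intermediate landings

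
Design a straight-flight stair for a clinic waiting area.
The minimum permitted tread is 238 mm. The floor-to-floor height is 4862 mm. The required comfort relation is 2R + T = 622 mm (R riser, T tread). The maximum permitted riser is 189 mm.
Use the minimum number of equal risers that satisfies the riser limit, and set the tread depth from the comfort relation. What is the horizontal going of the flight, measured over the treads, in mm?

6200 mm

At most 189 each: 4862/189 = 25.72, giving 26 risers.
Each riser is 4862/26 = 187 mm (≤ 189 mm).
Tread T = 622 − 2 × 187 = 248 mm (≥ 238 mm).
26 risers give 25 treads; going = 25 × 248 = 6200 mm.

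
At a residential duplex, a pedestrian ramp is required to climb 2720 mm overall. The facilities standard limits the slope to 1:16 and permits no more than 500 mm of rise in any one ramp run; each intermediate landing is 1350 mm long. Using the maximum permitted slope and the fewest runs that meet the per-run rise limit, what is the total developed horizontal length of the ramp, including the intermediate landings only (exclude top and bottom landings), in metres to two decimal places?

⌈2720/500⌉ = 6 ramp runs. That means 5 intermediate landings.
Ramp run (horizontal) at 1:16: 2720 × 16 = 43520 mm.
Intermediate landings: 5 × 1350 = 6750 mm.
Total developed length = 43520 + 6750 = 50270 mm.
= 50.27 m.

50.27 m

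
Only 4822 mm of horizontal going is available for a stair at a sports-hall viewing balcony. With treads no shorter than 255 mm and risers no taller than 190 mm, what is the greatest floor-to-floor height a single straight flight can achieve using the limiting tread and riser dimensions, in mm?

Treads that fit: ⌊4822 / 255⌋ = 18.
Risers = treads + 1 = 19.
Maximum height = 19 × 190 = 3610 mm.

3610 mm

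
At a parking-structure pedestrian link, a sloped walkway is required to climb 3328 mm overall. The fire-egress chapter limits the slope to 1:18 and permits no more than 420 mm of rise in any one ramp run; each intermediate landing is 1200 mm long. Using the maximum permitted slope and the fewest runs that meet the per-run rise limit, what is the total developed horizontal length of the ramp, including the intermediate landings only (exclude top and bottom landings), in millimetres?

68304 mm

3328 / 420 = 7.924 → round up to 8 ramp runs. That means 7 intermediate landings.
Horizontal run for 3328 mm of rise at 1:18 is 3328 × 18 = 59904 mm.
7 intermediate landings contribute 7 × 1200 = 8400 mm.
Total developed length = 59904 + 8400 = 68304 mm.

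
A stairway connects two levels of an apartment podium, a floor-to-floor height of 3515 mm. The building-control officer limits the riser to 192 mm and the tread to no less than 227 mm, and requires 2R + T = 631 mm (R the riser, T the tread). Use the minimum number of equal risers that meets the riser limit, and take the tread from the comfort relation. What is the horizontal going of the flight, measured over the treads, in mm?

⌈3515/192⌉ = 19 risers.
Each riser is 3515/19 = 185 mm (≤ 192 mm).
Tread T = 631 − 2 × 185 = 261 mm (≥ 227 mm).
Going = (19 − 1) × 261 = 4698 mm.

4698 mm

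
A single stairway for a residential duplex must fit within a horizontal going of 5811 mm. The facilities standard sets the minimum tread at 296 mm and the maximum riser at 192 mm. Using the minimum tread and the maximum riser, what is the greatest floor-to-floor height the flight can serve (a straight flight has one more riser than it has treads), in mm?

3840 mm

Treads that fit: ⌊5811 / 296⌋ = 19.
Risers = treads + 1 = 20.
Maximum height = 20 × 192 = 3840 mm.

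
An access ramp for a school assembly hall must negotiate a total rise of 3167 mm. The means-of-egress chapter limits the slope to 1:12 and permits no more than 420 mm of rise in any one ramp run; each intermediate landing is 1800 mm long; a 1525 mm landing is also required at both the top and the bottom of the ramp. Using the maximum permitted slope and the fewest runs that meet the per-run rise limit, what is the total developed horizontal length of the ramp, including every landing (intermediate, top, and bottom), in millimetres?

53654 mm

At most 420 each: 3167/420 = 7.54, giving 8 ramp runs. That means 7 intermediate landings.
Ramp run (horizontal) at 1:12: 3167 × 12 = 38004 mm.
7 intermediate landings contribute 7 × 1800 = 12600 mm.
Top and bottom landings: 2 × 1525 = 3050 mm.
Total = 38004 + 12600 + 3050 = 53654 mm.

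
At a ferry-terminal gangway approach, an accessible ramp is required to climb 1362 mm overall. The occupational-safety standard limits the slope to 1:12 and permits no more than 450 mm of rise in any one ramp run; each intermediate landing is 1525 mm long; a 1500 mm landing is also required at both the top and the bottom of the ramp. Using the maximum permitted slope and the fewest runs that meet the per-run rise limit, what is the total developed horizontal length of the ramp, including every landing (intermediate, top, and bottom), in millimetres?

23919 mm

1362 / 450 = 3.027 → round up to 4 ramp runs. That means 3 intermediate landings.
Ramp run (horizontal) at 1:12: 1362 × 12 = 16344 mm.
3 intermediate landings contribute 3 × 1525 = 4575 mm.
Top and bottom landings: 2 × 1500 = 3000 mm.
Total = 16344 + 4575 + 3000 = 23919 mm.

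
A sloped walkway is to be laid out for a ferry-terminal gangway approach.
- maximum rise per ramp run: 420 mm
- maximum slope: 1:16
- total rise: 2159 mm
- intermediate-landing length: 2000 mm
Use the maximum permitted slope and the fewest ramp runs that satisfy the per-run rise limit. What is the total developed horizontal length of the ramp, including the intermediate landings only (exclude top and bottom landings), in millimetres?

At most 420 each: 2159/420 = 5.14, giving 6 ramp runs. That means 5 intermediate landings.
Horizontal run for 2159 mm of rise at 1:16 is 2159 × 16 = 34544 mm.
5 intermediate landings contribute 5 × 2000 = 10000 mm.
Developed length = 34544 + 10000 = 44544 mm.

44544 mm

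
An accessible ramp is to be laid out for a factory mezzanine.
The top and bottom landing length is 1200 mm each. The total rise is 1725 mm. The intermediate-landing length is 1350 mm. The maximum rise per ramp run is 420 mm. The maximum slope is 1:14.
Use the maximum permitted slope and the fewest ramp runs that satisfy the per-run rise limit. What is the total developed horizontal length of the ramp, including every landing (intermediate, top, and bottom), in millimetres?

At most 420 each: 1725/420 = 4.11, giving 5 ramp runs. That means 4 intermediate landings.
Horizontal run for 1725 mm of rise at 1:14 is 1725 × 14 = 24150 mm.
Intermediate landings: 4 × 1350 = 5400 mm.
Top and bottom landings: 2 × 1200 = 2400 mm.
Total = 24150 + 5400 + 2400 = 31950 mm.

31950 mm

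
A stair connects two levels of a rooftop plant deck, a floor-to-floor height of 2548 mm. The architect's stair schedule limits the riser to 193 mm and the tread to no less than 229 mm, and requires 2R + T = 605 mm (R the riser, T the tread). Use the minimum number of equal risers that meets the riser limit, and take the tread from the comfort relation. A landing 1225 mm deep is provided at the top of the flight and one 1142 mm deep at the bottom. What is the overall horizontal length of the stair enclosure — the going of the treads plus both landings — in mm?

2548 / 193 = 13.202 → round up to 14 risers.
R = 2548 ÷ 14 = 182 mm.
T = 605 − 2·182 = 241 mm, which satisfies the 229 mm minimum.
Going = (14 − 1) × 241 = 3133 mm.
Add landings: 3133 + 1225 + 1142 = 5500 mm.

5500 mm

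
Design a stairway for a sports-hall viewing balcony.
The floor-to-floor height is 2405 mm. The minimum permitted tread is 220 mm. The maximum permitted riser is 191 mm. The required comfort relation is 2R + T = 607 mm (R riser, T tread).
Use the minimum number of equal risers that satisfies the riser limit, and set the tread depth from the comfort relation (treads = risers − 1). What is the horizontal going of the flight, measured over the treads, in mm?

2844 mm

⌈2405/191⌉ = 13 risers.
Riser R = 2405 / 13 = 185 mm, within the 191 mm limit.
T = 607 − 2·185 = 237 mm, which satisfies the 220 mm minimum.
Treads = 13 − 1 = 12; going = 12 × 237 = 2844 mm.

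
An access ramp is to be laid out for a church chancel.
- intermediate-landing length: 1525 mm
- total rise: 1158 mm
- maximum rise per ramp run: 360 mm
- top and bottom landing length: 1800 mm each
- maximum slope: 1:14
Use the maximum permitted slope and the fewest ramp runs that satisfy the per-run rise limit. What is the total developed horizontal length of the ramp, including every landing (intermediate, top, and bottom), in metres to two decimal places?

24.39 m

At most 360 each: 1158/360 = 3.22, giving 4 ramp runs. That means 3 intermediate landings.
Ramp run (horizontal) at 1:14: 1158 × 14 = 16212 mm.
3 intermediate landings contribute 3 × 1525 = 4575 mm.
Top and bottom landings: 2 × 1800 = 3600 mm.
Total = 16212 + 4575 + 3600 = 24387 mm.
= 24.39 m.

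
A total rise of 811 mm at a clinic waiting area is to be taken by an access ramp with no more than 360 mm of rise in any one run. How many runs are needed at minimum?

3 runs

811 / 360 = 2.25, so 3 ramp runs are needed.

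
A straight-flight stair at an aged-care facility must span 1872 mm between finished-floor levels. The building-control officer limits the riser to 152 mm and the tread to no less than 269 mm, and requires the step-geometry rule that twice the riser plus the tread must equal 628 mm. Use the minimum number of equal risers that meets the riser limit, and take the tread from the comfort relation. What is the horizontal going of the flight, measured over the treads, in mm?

At most 152 each: 1872/152 = 12.32, giving 13 risers.
R = 1872 ÷ 13 = 144 mm.
T = 628 − 2·144 = 340 mm, which satisfies the 269 mm minimum.
Going = (13 − 1) × 340 = 4080 mm.

4080 mm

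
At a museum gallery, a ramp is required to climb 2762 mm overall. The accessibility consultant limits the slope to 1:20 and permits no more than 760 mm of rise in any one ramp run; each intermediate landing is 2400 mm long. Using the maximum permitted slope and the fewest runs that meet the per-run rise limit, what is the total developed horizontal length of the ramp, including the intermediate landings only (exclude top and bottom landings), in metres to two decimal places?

At most 760 each: 2762/760 = 3.63, giving 4 ramp runs. That means 3 intermediate landings.
Horizontal run for 2762 mm of rise at 1:20 is 2762 × 20 = 55240 mm.
3 intermediate landings contribute 3 × 2400 = 7200 mm.
Total developed length = 55240 + 7200 = 62440 mm.
= 62.44 m.

62.44 m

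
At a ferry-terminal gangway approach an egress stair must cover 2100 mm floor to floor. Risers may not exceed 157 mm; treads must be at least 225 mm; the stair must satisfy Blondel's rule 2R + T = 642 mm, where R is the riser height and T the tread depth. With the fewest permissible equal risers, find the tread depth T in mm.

⌈2100/157⌉ = 14 risers.
R = 2100 ÷ 14 = 150 mm.
T = 642 − 2·150 = 342 mm, which satisfies the 225 mm minimum.

342 mm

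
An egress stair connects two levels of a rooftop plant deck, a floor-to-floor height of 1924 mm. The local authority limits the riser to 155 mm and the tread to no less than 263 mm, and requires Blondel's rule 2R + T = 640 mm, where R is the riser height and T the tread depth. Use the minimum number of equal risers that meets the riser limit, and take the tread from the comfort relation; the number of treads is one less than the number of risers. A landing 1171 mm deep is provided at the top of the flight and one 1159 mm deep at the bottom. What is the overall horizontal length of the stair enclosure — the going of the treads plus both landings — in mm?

6458 mm

At most 155 each: 1924/155 = 12.41, giving 13 risers.
Each riser is 1924/13 = 148 mm (≤ 155 mm).
T = 640 − 2·148 = 344 mm, which satisfies the 263 mm minimum.
Treads = 13 − 1 = 12; going = 12 × 344 = 4128 mm.
Add landings: 4128 + 1171 + 1159 = 6458 mm.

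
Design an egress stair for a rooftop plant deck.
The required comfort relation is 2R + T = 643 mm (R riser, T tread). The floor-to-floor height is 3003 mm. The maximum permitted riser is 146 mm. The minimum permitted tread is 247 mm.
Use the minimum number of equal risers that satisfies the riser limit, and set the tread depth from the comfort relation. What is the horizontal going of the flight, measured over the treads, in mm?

7140 mm

At most 146 each: 3003/146 = 20.57, giving 21 risers.
Riser R = 3003 / 21 = 143 mm, within the 146 mm limit.
Tread T = 643 − 2 × 143 = 357 mm (≥ 247 mm).
Going = (21 − 1) × 357 = 7140 mm.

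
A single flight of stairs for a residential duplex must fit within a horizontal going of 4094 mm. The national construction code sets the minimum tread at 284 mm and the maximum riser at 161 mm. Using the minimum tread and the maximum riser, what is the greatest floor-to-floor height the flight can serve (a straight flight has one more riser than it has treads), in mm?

2415 mm

4094 / 284 = 14.42, so 14 treads fit.
Risers = treads + 1 = 15.
Maximum height = 15 × 161 = 2415 mm.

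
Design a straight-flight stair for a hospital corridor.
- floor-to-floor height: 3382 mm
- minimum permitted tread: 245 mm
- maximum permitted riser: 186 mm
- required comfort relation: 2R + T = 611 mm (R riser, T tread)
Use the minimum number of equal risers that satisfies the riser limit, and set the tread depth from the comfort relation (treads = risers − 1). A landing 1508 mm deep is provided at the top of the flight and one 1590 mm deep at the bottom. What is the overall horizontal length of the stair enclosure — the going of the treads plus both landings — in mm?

7688 mm

3382 / 186 = 18.18, so 19 risers are needed.
Riser R = 3382 / 19 = 178 mm, within the 186 mm limit.
From 2R + T = 611: T = 611 − 356 = 255 mm.
19 risers give 18 treads; going = 18 × 255 = 4590 mm.
Enclosure = 4590 + 1508 + 1590 = 7688 mm.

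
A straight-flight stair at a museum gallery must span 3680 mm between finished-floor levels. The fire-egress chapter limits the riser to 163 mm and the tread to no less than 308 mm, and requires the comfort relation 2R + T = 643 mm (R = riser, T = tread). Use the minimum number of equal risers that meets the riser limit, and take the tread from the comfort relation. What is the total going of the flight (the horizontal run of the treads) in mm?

⌈3680/163⌉ = 23 risers.
R = 3680 ÷ 23 = 160 mm.
From 2R + T = 643: T = 643 − 320 = 323 mm.
23 risers give 22 treads; going = 22 × 323 = 7106 mm.

7106 mm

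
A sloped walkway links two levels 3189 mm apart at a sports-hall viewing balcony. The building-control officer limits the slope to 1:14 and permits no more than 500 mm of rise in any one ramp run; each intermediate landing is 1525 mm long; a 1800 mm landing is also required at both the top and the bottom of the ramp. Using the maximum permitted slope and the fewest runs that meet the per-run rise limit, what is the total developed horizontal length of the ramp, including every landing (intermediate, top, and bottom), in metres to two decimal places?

At most 500 each: 3189/500 = 6.38, giving 7 ramp runs. That means 6 intermediate landings.
Ramp run (horizontal) at 1:14: 3189 × 14 = 44646 mm.
Intermediate landings: 6 × 1525 = 9150 mm.
Top and bottom landings: 2 × 1800 = 3600 mm.
Total = 44646 + 9150 + 3600 = 57396 mm.
= 57.40 m.

57.40 m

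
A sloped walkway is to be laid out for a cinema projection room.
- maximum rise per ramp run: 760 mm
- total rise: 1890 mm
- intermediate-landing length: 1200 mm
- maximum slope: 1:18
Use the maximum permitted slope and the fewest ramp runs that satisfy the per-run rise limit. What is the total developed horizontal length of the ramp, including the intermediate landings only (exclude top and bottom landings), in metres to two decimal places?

36.42 m

⌈1890/760⌉ = 3 ramp runs. That means 2 intermediate landings.
Ramp run (horizontal) at 1:18: 1890 × 18 = 34020 mm.
2 intermediate landings contribute 2 × 1200 = 2400 mm.
Total developed length = 34020 + 2400 = 36420 mm.
= 36.42 m.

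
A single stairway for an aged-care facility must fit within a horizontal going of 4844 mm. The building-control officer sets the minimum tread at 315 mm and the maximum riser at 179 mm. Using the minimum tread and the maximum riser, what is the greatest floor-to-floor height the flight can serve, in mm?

Treads that fit: ⌊4844 / 315⌋ = 15.
Risers = treads + 1 = 16.
Maximum height = 16 × 179 = 2864 mm.

2864 mm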